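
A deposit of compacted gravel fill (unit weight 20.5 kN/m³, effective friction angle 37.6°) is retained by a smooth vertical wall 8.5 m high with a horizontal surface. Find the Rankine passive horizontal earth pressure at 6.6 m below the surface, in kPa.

K_p = (1 + sin φ)/(1 − sin φ) = 4.130.
σ_h = K_p γ z = 4.130 × 20.5 × 6.6 = 558.8 kPa.

559 kPa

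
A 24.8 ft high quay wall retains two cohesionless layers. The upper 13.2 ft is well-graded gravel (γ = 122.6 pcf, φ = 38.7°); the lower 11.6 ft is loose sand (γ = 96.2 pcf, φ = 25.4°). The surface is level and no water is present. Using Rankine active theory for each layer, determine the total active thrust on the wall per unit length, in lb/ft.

12600 lb/ft

K_a1 = tan²(45°−38.7°/2) = 0.2306; K_a2 = tan²(45°−25.4°/2) = 0.3996.
Layer 1: σ at base = K_a1 γ₁ h₁ = 373.2 psf; P₁ = ½×373.2×13.2 = 2463.
Layer 2: σ_v at top = γ₁h₁ = 1618; σ_h top = K_a2×1618 = 646.8; σ_h base = K_a2×(1618+96.2×11.6) = 1093.
P₂ = ½(646.8+1093)×11.6 = 10090. Total P_a = 2463+10090 = 12550 lb/ft.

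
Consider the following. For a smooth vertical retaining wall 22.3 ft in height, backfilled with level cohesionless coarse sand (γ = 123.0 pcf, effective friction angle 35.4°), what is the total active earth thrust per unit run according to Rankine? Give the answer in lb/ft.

8150 lb/ft

K_a = tan²(45° − φ/2) = 0.2664.
P_a = ½ K_a γ H² = 0.5 × 0.2664 × 123.0 × 22.3² = 8147 lb/ft.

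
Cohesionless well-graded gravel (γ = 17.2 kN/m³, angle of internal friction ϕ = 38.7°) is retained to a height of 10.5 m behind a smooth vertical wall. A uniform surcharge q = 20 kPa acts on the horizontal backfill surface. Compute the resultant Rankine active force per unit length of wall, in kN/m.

267 kN/m

K_a = tan²(45° − φ/2) = 0.2306.
Soil triangle: ½ K_a γ H² = 0.5×0.2306×17.2×10.5² = 218.6 kN/m.
Surcharge rectangle: K_a q H = 0.2306×20×10.5 = 48.42 kN/m.
Total = 218.6 + 48.42 = 267.1 kN/m.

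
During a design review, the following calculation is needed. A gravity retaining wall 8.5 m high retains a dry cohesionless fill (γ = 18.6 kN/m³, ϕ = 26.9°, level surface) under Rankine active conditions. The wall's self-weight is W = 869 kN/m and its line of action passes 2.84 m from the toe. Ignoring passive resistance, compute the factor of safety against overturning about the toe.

K_a = tan²(45° − 26.9°/2) = 0.3770.
P_a = ½K_aγH² = 0.5×0.3770×18.6×8.5² = 253.3 kN/m, acting at H/3 = 2.833 m above the base.
Overturning moment M_o = P_a × H/3 = 253.3 × 2.833 = 717.7.
Resisting moment M_r = W × 2.84 = 869 × 2.84 = 2468.
FS_overturning = M_r/M_o = 2468/717.7 = 3.439.

3.44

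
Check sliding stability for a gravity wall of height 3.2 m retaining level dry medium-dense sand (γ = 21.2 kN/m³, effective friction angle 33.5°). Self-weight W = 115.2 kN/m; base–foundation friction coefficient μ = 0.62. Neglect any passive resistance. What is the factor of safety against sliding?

2.28

K_a = tan²(45° − 33.5°/2) = 0.2887.
P_a = ½K_aγH² = 0.5×0.2887×21.2×3.2² = 31.34 kN/m, acting at H/3 = 1.067 m above the base.
FS_sliding = μW / P_a = 0.62×115.2 / 31.34 = 2.279.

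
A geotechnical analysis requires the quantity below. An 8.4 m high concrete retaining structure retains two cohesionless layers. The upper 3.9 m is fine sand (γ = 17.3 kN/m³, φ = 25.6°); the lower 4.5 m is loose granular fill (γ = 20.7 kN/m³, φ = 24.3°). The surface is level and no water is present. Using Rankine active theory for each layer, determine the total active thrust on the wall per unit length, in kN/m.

K_a1 = tan²(45°−25.6°/2) = 0.3966; K_a2 = tan²(45°−24.3°/2) = 0.4169.
Layer 1: σ at base = K_a1 γ₁ h₁ = 26.76 kPa; P₁ = ½×26.76×3.9 = 52.17.
Layer 2: σ_v at top = γ₁h₁ = 67.47; σ_h top = K_a2×67.47 = 28.13; σ_h base = K_a2×(67.47+20.7×4.5) = 66.97.
P₂ = ½(28.13+66.97)×4.5 = 214.0. Total P_a = 52.17+214.0 = 266.1 kN/m.

266 kN/m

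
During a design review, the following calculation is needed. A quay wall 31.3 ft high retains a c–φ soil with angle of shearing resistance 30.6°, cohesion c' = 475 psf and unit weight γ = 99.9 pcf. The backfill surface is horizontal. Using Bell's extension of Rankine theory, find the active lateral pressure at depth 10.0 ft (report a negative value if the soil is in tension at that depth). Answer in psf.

-217 psf

K_a = (1 − sin φ)/(1 + sin φ) = 0.3253.
σ_a = K_a γ z − 2c√K_a = 0.3253×99.9×10.0 − 2×475×0.5704 = -216.9 psf.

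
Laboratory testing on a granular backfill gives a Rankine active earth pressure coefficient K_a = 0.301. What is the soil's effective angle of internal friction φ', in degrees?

32.5°

K_a = tan²(45° − φ/2) ⇒ 45° − φ/2 = arctan(√0.301) = 28.75°.
φ = 2(45° − 28.75°) = 32.50°.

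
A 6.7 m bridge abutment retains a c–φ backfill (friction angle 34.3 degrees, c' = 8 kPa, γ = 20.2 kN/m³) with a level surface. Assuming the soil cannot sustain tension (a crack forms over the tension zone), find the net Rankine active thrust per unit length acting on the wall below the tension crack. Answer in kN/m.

76.3 kN/m

K_a = 0.2792; √K_a = 0.5284.
Tension-crack depth z_c = 2c/(γ√K_a) = 2×8/(20.2×0.5284) = 1.499 m.
σ_a at base = K_a γ H − 2c√K_a = 0.2792×20.2×6.7 − 2×8×0.5284 = 29.33 kPa.
P_a = ½ × 29.33 × (H − z_c) = 0.5×29.33×5.201 = 76.26 kN/m.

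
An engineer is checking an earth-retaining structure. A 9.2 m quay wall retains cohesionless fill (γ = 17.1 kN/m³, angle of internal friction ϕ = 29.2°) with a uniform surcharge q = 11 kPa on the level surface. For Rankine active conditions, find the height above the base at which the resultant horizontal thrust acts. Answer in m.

K_a = 0.3442.
Triangular part P₁ = ½K_aγH² = 249.1 at H/3 = 3.067 m; rectangular part P₂ = K_a q H = 34.83 at H/2 = 4.600 m.
ȳ = (P₁·3.067 + P₂·4.600)/(P₁+P₂) = 3.255 m.

3.25 m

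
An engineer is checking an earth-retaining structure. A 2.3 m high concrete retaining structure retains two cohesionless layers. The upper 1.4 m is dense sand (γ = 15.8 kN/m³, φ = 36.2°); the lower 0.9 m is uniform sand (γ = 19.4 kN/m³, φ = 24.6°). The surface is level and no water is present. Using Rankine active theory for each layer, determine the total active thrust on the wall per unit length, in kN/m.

K_a1 = tan²(45°−36.2°/2) = 0.2574; K_a2 = tan²(45°−24.6°/2) = 0.4121.
Layer 1: σ at base = K_a1 γ₁ h₁ = 5.693 kPa; P₁ = ½×5.693×1.4 = 3.985.
Layer 2: σ_v at top = γ₁h₁ = 22.12; σ_h top = K_a2×22.12 = 9.117; σ_h base = K_a2×(22.12+19.4×0.9) = 16.31.
P₂ = ½(9.117+16.31)×0.9 = 11.44. Total P_a = 3.985+11.44 = 15.43 kN/m.

15.4 kN/m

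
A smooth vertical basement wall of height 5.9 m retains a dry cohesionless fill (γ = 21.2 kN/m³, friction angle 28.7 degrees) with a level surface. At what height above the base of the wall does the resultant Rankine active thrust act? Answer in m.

K_a = 0.3511.
The pressure distribution is triangular, so the resultant acts at H/3 above the base = 5.9/3 = 1.967 m.

1.97 m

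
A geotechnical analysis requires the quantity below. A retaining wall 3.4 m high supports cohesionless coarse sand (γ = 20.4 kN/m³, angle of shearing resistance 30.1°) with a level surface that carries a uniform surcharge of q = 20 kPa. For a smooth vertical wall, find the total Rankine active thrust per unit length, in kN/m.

61.7 kN/m

K_a = tan²(45° − φ/2) = 0.3320.
Soil triangle: ½ K_a γ H² = 0.5×0.3320×20.4×3.4² = 39.15 kN/m.
Surcharge rectangle: K_a q H = 0.3320×20×3.4 = 22.58 kN/m.
Total = 39.15 + 22.58 = 61.72 kN/m.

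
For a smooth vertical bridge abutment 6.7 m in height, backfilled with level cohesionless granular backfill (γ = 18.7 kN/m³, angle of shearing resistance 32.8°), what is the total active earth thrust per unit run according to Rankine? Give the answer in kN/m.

K_a = tan²(45° − φ/2) = 0.2973.
P_a = ½ K_a γ H² = 0.5 × 0.2973 × 18.7 × 6.7² = 124.8 kN/m.

125 kN/m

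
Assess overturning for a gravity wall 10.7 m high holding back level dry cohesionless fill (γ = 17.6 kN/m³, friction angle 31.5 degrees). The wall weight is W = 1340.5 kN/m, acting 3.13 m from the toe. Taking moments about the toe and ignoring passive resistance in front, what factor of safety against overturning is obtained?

K_a = tan²(45° − 31.5°/2) = 0.3136.
P_a = ½K_aγH² = 0.5×0.3136×17.6×10.7² = 316.0 kN/m, acting at H/3 = 3.567 m above the base.
Overturning moment M_o = P_a × H/3 = 316.0 × 3.567 = 1127.
Resisting moment M_r = W × 3.13 = 1340.5 × 3.13 = 4196.
FS_overturning = M_r/M_o = 4196/1127 = 3.723.

3.72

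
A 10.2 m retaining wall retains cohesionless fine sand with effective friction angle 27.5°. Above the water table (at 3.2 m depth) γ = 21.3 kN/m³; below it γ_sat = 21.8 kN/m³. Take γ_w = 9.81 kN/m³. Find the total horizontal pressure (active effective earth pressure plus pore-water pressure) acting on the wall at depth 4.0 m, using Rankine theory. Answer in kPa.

36.5 kPa

K_a = (1 − sin φ)/(1 + sin φ) = 0.3682.
γ' = 21.8 − 9.81 = 11.99 kN/m³.
Effective vertical stress at 4.0 m: σ'_v = 21.3×3.2 + 11.99×0.800 = 77.75 kPa.
σ'_h = K_a σ'_v = 0.3682 × 77.75 = 28.63 kPa; u = γ_w × 0.800 = 7.848 kPa.
Total σ_h = 28.63 + 7.848 = 36.48 kPa.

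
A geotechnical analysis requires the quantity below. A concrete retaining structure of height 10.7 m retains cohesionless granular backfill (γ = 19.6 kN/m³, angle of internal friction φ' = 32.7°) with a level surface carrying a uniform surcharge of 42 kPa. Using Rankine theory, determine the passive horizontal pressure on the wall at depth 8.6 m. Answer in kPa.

705 kPa

K_p = (1 + sin φ)/(1 − sin φ) = 3.350.
σ_v = γz + q = 19.6 × 8.6 + 42 = 210.6 kPa.
σ_h = K_p σ_v = 3.350 × 210.6 = 705.4 kPa.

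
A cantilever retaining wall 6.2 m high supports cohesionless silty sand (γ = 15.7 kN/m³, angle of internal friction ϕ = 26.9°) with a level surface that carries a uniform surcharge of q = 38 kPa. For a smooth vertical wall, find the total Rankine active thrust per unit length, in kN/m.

203 kN/m

K_a = tan²(45° − φ/2) = 0.3770.
Soil triangle: ½ K_a γ H² = 0.5×0.3770×15.7×6.2² = 113.8 kN/m.
Surcharge rectangle: K_a q H = 0.3770×38×6.2 = 88.82 kN/m.
Total = 113.8 + 88.82 = 202.6 kN/m.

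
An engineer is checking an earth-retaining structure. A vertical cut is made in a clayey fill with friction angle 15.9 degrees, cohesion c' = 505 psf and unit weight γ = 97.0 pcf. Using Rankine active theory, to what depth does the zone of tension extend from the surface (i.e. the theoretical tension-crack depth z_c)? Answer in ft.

K_a = tan²(45° − 15.9°/2) = 0.5699; √K_a = 0.7549.
The active pressure is zero where K_a γ z = 2c√K_a, so z_c = 2c/(γ√K_a) = 2×505/(97.0×0.7549) = 13.79 ft.

13.8 ft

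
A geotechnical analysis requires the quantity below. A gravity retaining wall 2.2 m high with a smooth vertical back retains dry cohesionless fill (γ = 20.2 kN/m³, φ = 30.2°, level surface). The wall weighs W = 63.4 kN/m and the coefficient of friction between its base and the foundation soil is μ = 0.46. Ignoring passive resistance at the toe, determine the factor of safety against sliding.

1.80

K_a = tan²(45° − 30.2°/2) = 0.3307.
P_a = ½K_aγH² = 0.5×0.3307×20.2×2.2² = 16.16 kN/m, acting at H/3 = 0.7333 m above the base.
FS_sliding = μW / P_a = 0.46×63.4 / 16.16 = 1.804.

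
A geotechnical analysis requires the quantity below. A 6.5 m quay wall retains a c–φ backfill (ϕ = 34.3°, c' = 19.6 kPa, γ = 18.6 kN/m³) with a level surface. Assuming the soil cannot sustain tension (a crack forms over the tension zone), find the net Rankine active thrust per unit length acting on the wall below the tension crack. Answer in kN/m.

K_a = 0.2792; √K_a = 0.5284.
Tension-crack depth z_c = 2c/(γ√K_a) = 2×19.6/(18.6×0.5284) = 3.989 m.
σ_a at base = K_a γ H − 2c√K_a = 0.2792×18.6×6.5 − 2×19.6×0.5284 = 13.04 kPa.
P_a = ½ × 13.04 × (H − z_c) = 0.5×13.04×2.511 = 16.37 kN/m.

16.4 kN/m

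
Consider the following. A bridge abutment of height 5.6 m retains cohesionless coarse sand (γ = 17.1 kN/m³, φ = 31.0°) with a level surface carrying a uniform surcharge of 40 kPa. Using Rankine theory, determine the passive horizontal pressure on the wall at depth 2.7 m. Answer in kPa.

269 kPa

K_p = (1 + sin φ)/(1 − sin φ) = 3.124.
σ_v = γz + q = 17.1 × 2.7 + 40 = 86.17 kPa.
σ_h = K_p σ_v = 3.124 × 86.17 = 269.2 kPa.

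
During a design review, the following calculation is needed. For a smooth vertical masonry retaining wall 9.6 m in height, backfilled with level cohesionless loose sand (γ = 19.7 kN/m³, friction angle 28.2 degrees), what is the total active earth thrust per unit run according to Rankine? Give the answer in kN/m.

K_a = tan²(45° − φ/2) = 0.3582.
P_a = ½ K_a γ H² = 0.5 × 0.3582 × 19.7 × 9.6² = 325.2 kN/m.

325 kN/m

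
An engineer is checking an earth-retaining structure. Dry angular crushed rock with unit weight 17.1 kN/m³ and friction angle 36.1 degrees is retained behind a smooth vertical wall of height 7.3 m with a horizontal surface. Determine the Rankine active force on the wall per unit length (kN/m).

K_a = tan²(45° − φ/2) = 0.2585.
P_a = ½ K_a γ H² = 0.5 × 0.2585 × 17.1 × 7.3² = 117.8 kN/m.

118 kN/m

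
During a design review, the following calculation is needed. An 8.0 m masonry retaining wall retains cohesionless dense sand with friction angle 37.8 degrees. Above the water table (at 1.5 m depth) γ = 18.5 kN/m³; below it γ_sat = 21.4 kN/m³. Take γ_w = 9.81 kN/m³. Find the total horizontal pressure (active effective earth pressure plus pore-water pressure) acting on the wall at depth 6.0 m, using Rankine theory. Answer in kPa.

63.3 kPa

K_a = (1 − sin φ)/(1 + sin φ) = 0.2400.
γ' = 21.4 − 9.81 = 11.59 kN/m³.
Effective vertical stress at 6.0 m: σ'_v = 18.5×1.5 + 11.59×4.50 = 79.91 kPa.
σ'_h = K_a σ'_v = 0.2400 × 79.91 = 19.18 kPa; u = γ_w × 4.50 = 44.15 kPa.
Total σ_h = 19.18 + 44.15 = 63.32 kPa.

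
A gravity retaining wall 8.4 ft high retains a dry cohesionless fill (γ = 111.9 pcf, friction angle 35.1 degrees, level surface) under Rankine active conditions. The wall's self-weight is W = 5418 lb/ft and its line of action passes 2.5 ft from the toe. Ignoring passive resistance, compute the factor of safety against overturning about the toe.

K_a = tan²(45° − 35.1°/2) = 0.2698.
P_a = ½K_aγH² = 0.5×0.2698×111.9×8.4² = 1065 lb/ft, acting at H/3 = 2.800 ft above the base.
Overturning moment M_o = P_a × H/3 = 1065 × 2.800 = 2983.
Resisting moment M_r = W × 2.5 = 5418 × 2.5 = 13540.
FS_overturning = M_r/M_o = 13540/2983 = 4.541.

4.54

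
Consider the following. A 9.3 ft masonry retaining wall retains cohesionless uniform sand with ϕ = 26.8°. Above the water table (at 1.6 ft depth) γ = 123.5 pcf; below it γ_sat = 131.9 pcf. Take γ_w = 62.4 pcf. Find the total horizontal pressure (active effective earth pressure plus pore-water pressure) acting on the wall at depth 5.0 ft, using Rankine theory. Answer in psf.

K_a = (1 − sin φ)/(1 + sin φ) = 0.3785.
γ' = 131.9 − 62.4 = 69.50 pcf.
Effective vertical stress at 5.0 ft: σ'_v = 123.5×1.6 + 69.50×3.40 = 433.9 psf.
σ'_h = K_a σ'_v = 0.3785 × 433.9 = 164.2 psf; u = γ_w × 3.40 = 212.2 psf.
Total σ_h = 164.2 + 212.2 = 376.4 psf.

376 psf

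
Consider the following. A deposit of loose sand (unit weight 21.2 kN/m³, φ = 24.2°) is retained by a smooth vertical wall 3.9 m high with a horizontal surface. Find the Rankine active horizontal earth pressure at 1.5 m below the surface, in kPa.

13.3 kPa

K_a = (1 − sin φ)/(1 + sin φ) = 0.4185.
σ_h = K_a γ z = 0.4185 × 21.2 × 1.5 = 13.31 kPa.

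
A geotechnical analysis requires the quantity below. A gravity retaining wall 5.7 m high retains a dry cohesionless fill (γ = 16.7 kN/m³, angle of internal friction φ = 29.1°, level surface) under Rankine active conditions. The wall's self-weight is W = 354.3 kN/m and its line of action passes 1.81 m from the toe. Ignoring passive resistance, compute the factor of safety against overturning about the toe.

3.60

K_a = tan²(45° − 29.1°/2) = 0.3456.
P_a = ½K_aγH² = 0.5×0.3456×16.7×5.7² = 93.76 kN/m, acting at H/3 = 1.900 m above the base.
Overturning moment M_o = P_a × H/3 = 93.76 × 1.900 = 178.1.
Resisting moment M_r = W × 1.81 = 354.3 × 1.81 = 641.3.
FS_overturning = M_r/M_o = 641.3/178.1 = 3.600.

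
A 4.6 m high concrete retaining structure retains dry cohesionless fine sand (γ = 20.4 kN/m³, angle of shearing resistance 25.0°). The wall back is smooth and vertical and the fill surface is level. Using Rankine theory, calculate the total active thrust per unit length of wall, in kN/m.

87.6 kN/m

K_a = tan²(45° − φ/2) = 0.4059.
P_a = ½ K_a γ H² = 0.5 × 0.4059 × 20.4 × 4.6² = 87.60 kN/m.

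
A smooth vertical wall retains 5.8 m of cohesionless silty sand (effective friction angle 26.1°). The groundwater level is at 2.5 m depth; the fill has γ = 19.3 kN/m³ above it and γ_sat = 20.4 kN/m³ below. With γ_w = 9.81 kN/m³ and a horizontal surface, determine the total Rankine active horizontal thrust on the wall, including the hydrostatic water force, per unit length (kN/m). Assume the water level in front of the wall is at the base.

161 kN/m

K_a = tan²(45° − φ/2) = 0.3889.
γ' = 20.4 − 9.81 = 10.59 kN/m³. Depth below WT = 3.3 m.
σ'_h at WT = K_a γ d_w = 18.77 kPa; at base = 18.77 + K_a γ' × 3.3 = 32.36 kPa.
P₁ (0–2.5 m) = ½×18.77×2.5 = 23.46. P₂ (2.5–5.8 m) = ½(18.77+32.36)×3.3 = 84.36.
P_w = ½ γ_w h₂² = 0.5×9.81×3.3² = 53.42. Total = 23.46+84.36+53.42 = 161.2 kN/m.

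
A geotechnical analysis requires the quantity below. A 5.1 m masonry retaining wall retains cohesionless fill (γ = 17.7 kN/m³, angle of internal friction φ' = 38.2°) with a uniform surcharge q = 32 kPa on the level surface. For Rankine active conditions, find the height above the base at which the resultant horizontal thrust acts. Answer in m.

2.05 m

K_a = 0.2358.
Triangular part P₁ = ½K_aγH² = 54.27 at H/3 = 1.700 m; rectangular part P₂ = K_a q H = 38.48 at H/2 = 2.550 m.
ȳ = (P₁·1.700 + P₂·2.550)/(P₁+P₂) = 2.053 m.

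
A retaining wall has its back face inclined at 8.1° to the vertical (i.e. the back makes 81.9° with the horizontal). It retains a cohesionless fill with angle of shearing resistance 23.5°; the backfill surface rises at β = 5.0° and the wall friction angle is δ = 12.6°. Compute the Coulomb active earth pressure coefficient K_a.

0.484

K_a = sin²(α+φ) / [sin²α · sin(α−δ) · (1 + √{sin(φ+δ)sin(φ−β) / (sin(α−δ)sin(α+β))})²].
With α = 81.9°, φ = 23.5°, δ = 12.6°, β = 5.0°: K_a = 0.4839.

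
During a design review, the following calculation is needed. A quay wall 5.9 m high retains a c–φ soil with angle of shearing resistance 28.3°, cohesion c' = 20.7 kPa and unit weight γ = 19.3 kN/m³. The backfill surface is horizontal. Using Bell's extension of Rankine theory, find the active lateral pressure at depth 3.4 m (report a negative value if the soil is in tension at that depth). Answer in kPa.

K_a = (1 − sin φ)/(1 + sin φ) = 0.3568.
σ_a = K_a γ z − 2c√K_a = 0.3568×19.3×3.4 − 2×20.7×0.5973 = -1.317 kPa.

-1.32 kPa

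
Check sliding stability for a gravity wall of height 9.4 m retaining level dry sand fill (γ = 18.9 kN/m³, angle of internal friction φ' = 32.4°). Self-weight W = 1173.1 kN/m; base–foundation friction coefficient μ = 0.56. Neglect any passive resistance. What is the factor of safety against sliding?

K_a = tan²(45° − 32.4°/2) = 0.3022.
P_a = ½K_aγH² = 0.5×0.3022×18.9×9.4² = 252.4 kN/m, acting at H/3 = 3.133 m above the base.
FS_sliding = μW / P_a = 0.56×1173.1 / 252.4 = 2.603.

2.60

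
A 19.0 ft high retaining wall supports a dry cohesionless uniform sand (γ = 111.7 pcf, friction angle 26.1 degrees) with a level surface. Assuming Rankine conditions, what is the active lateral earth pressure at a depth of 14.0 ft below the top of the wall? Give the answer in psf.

K_a = (1 − sin φ)/(1 + sin φ) = 0.3889.
σ_h = K_a γ z = 0.3889 × 111.7 × 14.0 = 608.2 psf.

608 psf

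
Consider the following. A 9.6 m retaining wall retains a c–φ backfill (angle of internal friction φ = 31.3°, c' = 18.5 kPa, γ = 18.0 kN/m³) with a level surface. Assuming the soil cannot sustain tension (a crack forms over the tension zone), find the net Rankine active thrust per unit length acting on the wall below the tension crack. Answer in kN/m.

101 kN/m

K_a = 0.3162; √K_a = 0.5623.
Tension-crack depth z_c = 2c/(γ√K_a) = 2×18.5/(18.0×0.5623) = 3.655 m.
σ_a at base = K_a γ H − 2c√K_a = 0.3162×18.0×9.6 − 2×18.5×0.5623 = 33.83 kPa.
P_a = ½ × 33.83 × (H − z_c) = 0.5×33.83×5.945 = 100.6 kN/m.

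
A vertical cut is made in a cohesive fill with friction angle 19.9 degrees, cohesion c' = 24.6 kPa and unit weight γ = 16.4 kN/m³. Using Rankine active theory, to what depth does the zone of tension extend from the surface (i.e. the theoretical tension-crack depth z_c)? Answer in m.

4.28 m

K_a = tan²(45° − 19.9°/2) = 0.4921; √K_a = 0.7015.
The active pressure is zero where K_a γ z = 2c√K_a, so z_c = 2c/(γ√K_a) = 2×24.6/(16.4×0.7015) = 4.276 m.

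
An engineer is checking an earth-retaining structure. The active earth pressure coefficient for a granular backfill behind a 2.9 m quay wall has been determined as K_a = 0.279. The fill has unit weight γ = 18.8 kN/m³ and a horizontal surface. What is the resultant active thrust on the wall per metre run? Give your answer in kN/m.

22.1 kN/m

P = ½ K_a γ H² = 0.5 × 0.279 × 18.8 × 2.9² = 22.06 kN/m.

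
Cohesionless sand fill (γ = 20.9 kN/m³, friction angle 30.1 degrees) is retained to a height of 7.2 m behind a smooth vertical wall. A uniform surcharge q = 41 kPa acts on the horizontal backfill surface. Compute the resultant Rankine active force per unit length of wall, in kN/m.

278 kN/m

K_a = tan²(45° − φ/2) = 0.3320.
Soil triangle: ½ K_a γ H² = 0.5×0.3320×20.9×7.2² = 179.8 kN/m.
Surcharge rectangle: K_a q H = 0.3320×41×7.2 = 98.00 kN/m.
Total = 179.8 + 98.00 = 277.9 kN/m.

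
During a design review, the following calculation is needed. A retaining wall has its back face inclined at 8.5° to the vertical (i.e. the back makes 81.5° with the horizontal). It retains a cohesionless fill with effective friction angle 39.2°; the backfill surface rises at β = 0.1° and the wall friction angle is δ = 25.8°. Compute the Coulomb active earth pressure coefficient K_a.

0.271

K_a = sin²(α+φ) / [sin²α · sin(α−δ) · (1 + √{sin(φ+δ)sin(φ−β) / (sin(α−δ)sin(α+β))})²].
With α = 81.5°, φ = 39.2°, δ = 25.8°, β = 0.1°: K_a = 0.2713.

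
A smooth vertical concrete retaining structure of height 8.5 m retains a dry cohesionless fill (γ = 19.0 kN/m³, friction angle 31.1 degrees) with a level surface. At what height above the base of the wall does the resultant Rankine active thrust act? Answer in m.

2.83 m

K_a = 0.3188.
The pressure distribution is triangular, so the resultant acts at H/3 above the base = 8.5/3 = 2.833 m.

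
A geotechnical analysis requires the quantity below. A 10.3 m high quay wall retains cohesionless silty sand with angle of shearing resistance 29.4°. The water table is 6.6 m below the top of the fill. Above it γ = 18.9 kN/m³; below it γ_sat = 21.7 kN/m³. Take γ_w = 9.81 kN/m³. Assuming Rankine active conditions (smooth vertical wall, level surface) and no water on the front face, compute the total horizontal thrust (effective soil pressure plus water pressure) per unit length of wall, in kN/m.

393 kN/m

K_a = tan²(45° − φ/2) = 0.3415.
γ' = 21.7 − 9.81 = 11.89 kN/m³. Depth below WT = 3.7 m.
σ'_h at WT = K_a γ d_w = 42.59 kPa; at base = 42.59 + K_a γ' × 3.7 = 57.62 kPa.
P₁ (0–6.6 m) = ½×42.59×6.6 = 140.6. P₂ (6.6–10.3 m) = ½(42.59+57.62)×3.7 = 185.4.
P_w = ½ γ_w h₂² = 0.5×9.81×3.7² = 67.15. Total = 140.6+185.4+67.15 = 393.1 kN/m.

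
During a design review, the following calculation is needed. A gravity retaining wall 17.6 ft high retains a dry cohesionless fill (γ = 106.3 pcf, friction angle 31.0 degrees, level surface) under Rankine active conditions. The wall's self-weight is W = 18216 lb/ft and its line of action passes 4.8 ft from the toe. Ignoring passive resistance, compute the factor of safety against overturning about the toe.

K_a = tan²(45° − 31.0°/2) = 0.3201.
P_a = ½K_aγH² = 0.5×0.3201×106.3×17.6² = 5270 lb/ft, acting at H/3 = 5.867 ft above the base.
Overturning moment M_o = P_a × H/3 = 5270 × 5.867 = 30920.
Resisting moment M_r = W × 4.8 = 18216 × 4.8 = 87440.
FS_overturning = M_r/M_o = 87440/30920 = 2.828.

2.83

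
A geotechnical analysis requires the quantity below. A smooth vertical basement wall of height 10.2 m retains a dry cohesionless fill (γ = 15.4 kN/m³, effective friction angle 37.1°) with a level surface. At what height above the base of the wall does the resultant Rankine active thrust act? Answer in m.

K_a = 0.2475.
The pressure distribution is triangular, so the resultant acts at H/3 above the base = 10.2/3 = 3.400 m.

3.40 m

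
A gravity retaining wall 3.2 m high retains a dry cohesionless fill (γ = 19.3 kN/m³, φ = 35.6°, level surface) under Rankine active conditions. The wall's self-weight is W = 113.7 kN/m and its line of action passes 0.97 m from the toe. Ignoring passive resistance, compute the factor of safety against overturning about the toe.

K_a = tan²(45° − 35.6°/2) = 0.2641.
P_a = ½K_aγH² = 0.5×0.2641×19.3×3.2² = 26.10 kN/m, acting at H/3 = 1.067 m above the base.
Overturning moment M_o = P_a × H/3 = 26.10 × 1.067 = 27.84.
Resisting moment M_r = W × 0.97 = 113.7 × 0.97 = 110.3.
FS_overturning = M_r/M_o = 110.3/27.84 = 3.962.

3.96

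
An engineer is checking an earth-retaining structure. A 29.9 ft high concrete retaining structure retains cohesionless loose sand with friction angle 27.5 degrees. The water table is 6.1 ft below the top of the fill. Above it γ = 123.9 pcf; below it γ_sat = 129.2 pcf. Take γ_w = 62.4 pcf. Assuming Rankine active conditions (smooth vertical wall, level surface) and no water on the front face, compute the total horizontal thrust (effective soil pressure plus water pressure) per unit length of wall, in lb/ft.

K_a = tan²(45° − φ/2) = 0.3682.
γ' = 129.2 − 62.4 = 66.80 pcf. Depth below WT = 23.8 ft.
σ'_h at WT = K_a γ d_w = 278.3 psf; at base = 278.3 + K_a γ' × 23.8 = 863.7 psf.
P₁ (0–6.1 ft) = ½×278.3×6.1 = 848.8. P₂ (6.1–29.9 ft) = ½(278.3+863.7)×23.8 = 13590.
P_w = ½ γ_w h₂² = 0.5×62.4×23.8² = 17670. Total = 848.8+13590+17670 = 32110 lb/ft.

32100 lb/ft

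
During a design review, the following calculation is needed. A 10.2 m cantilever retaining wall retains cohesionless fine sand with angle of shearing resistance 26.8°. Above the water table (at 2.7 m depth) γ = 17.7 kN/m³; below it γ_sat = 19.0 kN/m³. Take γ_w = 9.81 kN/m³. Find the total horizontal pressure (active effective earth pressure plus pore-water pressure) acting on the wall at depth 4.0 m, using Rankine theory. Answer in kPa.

35.4 kPa

K_a = (1 − sin φ)/(1 + sin φ) = 0.3785.
γ' = 19.0 − 9.81 = 9.190 kN/m³.
Effective vertical stress at 4.0 m: σ'_v = 17.7×2.7 + 9.190×1.30 = 59.74 kPa.
σ'_h = K_a σ'_v = 0.3785 × 59.74 = 22.61 kPa; u = γ_w × 1.30 = 12.75 kPa.
Total σ_h = 22.61 + 12.75 = 35.36 kPa.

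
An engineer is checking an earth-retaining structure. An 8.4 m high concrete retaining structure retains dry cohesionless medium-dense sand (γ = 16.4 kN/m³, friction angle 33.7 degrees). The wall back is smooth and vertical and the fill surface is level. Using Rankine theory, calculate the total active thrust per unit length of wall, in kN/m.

166 kN/m

K_a = tan²(45° − φ/2) = 0.2863.
P_a = ½ K_a γ H² = 0.5 × 0.2863 × 16.4 × 8.4² = 165.7 kN/m.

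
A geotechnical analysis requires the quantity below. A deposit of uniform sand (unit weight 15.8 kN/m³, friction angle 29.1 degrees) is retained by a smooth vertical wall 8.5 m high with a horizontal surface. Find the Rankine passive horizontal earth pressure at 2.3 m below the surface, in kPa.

K_p = (1 + sin φ)/(1 − sin φ) = 2.894.
σ_h = K_p γ z = 2.894 × 15.8 × 2.3 = 105.2 kPa.

105 kPa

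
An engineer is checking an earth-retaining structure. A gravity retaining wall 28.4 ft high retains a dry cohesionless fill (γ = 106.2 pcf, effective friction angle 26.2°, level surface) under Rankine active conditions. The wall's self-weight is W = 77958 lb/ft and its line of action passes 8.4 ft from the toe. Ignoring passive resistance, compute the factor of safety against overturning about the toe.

4.17

K_a = tan²(45° − 26.2°/2) = 0.3874.
P_a = ½K_aγH² = 0.5×0.3874×106.2×28.4² = 16590 lb/ft, acting at H/3 = 9.467 ft above the base.
Overturning moment M_o = P_a × H/3 = 16590 × 9.467 = 157100.
Resisting moment M_r = W × 8.4 = 77958 × 8.4 = 654800.
FS_overturning = M_r/M_o = 654800/157100 = 4.169.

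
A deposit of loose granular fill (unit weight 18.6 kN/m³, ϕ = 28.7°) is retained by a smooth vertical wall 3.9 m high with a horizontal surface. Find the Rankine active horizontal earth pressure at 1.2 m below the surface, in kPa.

7.84 kPa

K_a = (1 − sin φ)/(1 + sin φ) = 0.3511.
σ_h = K_a γ z = 0.3511 × 18.6 × 1.2 = 7.838 kPa.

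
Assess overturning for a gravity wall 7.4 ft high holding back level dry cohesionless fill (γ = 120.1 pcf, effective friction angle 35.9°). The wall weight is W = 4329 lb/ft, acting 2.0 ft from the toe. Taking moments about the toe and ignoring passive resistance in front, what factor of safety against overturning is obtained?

4.09

K_a = tan²(45° − 35.9°/2) = 0.2607.
P_a = ½K_aγH² = 0.5×0.2607×120.1×7.4² = 857.4 lb/ft, acting at H/3 = 2.467 ft above the base.
Overturning moment M_o = P_a × H/3 = 857.4 × 2.467 = 2115.
Resisting moment M_r = W × 2.0 = 4329 × 2.0 = 8658.
FS_overturning = M_r/M_o = 8658/2115 = 4.094.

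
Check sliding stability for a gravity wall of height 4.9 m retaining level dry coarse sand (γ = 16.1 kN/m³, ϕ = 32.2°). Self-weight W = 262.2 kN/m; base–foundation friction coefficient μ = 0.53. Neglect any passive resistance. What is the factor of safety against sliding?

K_a = tan²(45° − 32.2°/2) = 0.3047.
P_a = ½K_aγH² = 0.5×0.3047×16.1×4.9² = 58.90 kN/m, acting at H/3 = 1.633 m above the base.
FS_sliding = μW / P_a = 0.53×262.2 / 58.90 = 2.359.

2.36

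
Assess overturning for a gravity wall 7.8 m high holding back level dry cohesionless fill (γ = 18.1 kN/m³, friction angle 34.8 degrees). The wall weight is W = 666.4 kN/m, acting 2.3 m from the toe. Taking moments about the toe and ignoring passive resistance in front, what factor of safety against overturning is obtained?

3.92

K_a = tan²(45° − 34.8°/2) = 0.2733.
P_a = ½K_aγH² = 0.5×0.2733×18.1×7.8² = 150.5 kN/m, acting at H/3 = 2.600 m above the base.
Overturning moment M_o = P_a × H/3 = 150.5 × 2.600 = 391.3.
Resisting moment M_r = W × 2.3 = 666.4 × 2.3 = 1533.
FS_overturning = M_r/M_o = 1533/391.3 = 3.917.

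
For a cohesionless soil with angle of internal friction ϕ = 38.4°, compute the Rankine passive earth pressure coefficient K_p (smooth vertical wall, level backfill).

4.28

K_p = (1 + sin φ)/(1 − sin φ) = tan²(45° + 38.4°/2) = 4.279.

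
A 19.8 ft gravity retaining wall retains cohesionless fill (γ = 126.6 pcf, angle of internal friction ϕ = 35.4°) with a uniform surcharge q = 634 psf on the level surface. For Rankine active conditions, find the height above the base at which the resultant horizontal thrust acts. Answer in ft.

7.71 ft

K_a = 0.2664.
Triangular part P₁ = ½K_aγH² = 6611 at H/3 = 6.600 ft; rectangular part P₂ = K_a q H = 3344 at H/2 = 9.900 ft.
ȳ = (P₁·6.600 + P₂·9.900)/(P₁+P₂) = 7.709 ft.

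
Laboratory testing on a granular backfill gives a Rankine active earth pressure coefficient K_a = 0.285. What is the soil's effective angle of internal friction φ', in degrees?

33.8°

K_a = tan²(45° − φ/2) ⇒ 45° − φ/2 = arctan(√0.285) = 28.10°.
φ = 2(45° − 28.10°) = 33.81°.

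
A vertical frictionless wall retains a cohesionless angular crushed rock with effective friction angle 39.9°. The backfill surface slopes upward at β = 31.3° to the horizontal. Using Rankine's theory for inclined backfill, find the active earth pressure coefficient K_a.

K_a = cos β · (cos β − √(cos²β − cos²φ)) / (cos β + √(cos²β − cos²φ)).
cos β = 0.8545, cos φ = 0.7672, √(cos²β − cos²φ) = 0.3762.
K_a = 0.8545 × (0.8545 − 0.3762)/(0.8545 + 0.3762) = 0.3320.

0.332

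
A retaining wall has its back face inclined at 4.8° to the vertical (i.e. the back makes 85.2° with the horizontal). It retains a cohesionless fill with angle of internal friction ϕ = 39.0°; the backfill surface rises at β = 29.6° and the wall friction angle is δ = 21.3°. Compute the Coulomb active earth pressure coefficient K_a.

0.382

K_a = sin²(α+φ) / [sin²α · sin(α−δ) · (1 + √{sin(φ+δ)sin(φ−β) / (sin(α−δ)sin(α+β))})²].
With α = 85.2°, φ = 39.0°, δ = 21.3°, β = 29.6°: K_a = 0.3820.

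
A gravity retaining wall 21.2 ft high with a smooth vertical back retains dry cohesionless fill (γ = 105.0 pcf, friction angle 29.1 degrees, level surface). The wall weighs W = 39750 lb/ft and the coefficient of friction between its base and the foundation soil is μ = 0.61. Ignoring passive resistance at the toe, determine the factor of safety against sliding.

K_a = tan²(45° − 29.1°/2) = 0.3456.
P_a = ½K_aγH² = 0.5×0.3456×105.0×21.2² = 8154 lb/ft, acting at H/3 = 7.067 ft above the base.
FS_sliding = μW / P_a = 0.61×39750 / 8154 = 2.974.

2.97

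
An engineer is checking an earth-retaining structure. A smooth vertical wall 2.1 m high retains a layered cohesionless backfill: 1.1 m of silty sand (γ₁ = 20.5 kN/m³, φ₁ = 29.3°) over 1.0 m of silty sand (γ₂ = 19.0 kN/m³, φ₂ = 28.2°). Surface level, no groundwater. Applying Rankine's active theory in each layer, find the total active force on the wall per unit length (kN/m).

15.7 kN/m

K_a1 = tan²(45°−29.3°/2) = 0.3428; K_a2 = tan²(45°−28.2°/2) = 0.3582.
Layer 1: σ at base = K_a1 γ₁ h₁ = 7.731 kPa; P₁ = ½×7.731×1.1 = 4.252.
Layer 2: σ_v at top = γ₁h₁ = 22.55; σ_h top = K_a2×22.55 = 8.077; σ_h base = K_a2×(22.55+19.0×1.0) = 14.88.
P₂ = ½(8.077+14.88)×1.0 = 11.48. Total P_a = 4.252+11.48 = 15.73 kN/m.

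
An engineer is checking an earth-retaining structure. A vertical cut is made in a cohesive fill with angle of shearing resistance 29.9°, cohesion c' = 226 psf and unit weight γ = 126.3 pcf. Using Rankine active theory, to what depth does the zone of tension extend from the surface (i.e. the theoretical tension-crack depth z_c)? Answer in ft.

K_a = tan²(45° − 29.9°/2) = 0.3347; √K_a = 0.5785.
The active pressure is zero where K_a γ z = 2c√K_a, so z_c = 2c/(γ√K_a) = 2×226/(126.3×0.5785) = 6.186 ft.

6.19 ft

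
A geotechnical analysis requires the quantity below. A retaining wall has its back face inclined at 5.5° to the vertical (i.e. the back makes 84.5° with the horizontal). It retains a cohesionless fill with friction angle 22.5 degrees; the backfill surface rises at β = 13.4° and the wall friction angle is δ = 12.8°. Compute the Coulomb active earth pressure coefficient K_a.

0.565

K_a = sin²(α+φ) / [sin²α · sin(α−δ) · (1 + √{sin(φ+δ)sin(φ−β) / (sin(α−δ)sin(α+β))})²].
With α = 84.5°, φ = 22.5°, δ = 12.8°, β = 13.4°: K_a = 0.5650.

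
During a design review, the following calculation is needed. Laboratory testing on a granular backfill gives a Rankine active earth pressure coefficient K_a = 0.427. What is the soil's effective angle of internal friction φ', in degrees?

23.7°

K_a = tan²(45° − φ/2) ⇒ 45° − φ/2 = arctan(√0.427) = 33.16°.
φ = 2(45° − 33.16°) = 23.67°.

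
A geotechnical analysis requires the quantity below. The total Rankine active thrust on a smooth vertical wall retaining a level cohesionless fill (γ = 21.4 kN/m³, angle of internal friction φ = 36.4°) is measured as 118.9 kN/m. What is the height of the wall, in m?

6.60 m

K_a = 0.2552. P_a = ½ K_a γ H² ⇒ H = √(2P_a/(K_a γ)).
H = √(2×118.9/(0.2552×21.4)) = 6.599 m.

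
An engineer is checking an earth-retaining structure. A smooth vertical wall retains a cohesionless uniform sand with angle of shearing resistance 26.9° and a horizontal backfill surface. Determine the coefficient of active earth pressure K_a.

0.377

K_a = (1 − sin φ)/(1 + sin φ) = (1 − sin 26.9°)/(1 + sin 26.9°) = 0.3770.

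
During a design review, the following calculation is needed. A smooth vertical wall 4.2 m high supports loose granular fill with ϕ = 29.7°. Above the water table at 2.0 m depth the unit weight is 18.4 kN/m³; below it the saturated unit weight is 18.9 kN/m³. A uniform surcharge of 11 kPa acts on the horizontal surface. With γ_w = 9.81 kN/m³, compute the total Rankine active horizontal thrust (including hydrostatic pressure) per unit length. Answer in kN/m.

86.5 kN/m

K_a = tan²(45° − φ/2) = 0.3374.
γ' = 18.9 − 9.81 = 9.090 kN/m³. h₂ = H − d_w = 2.2 m.
σ'_h: at surface K_a·q = 3.711; at WT K_a(q+γd_w) = 16.13; at base K_a(q+γd_w+γ'h₂) = 22.87 kPa.
P₁ = ½(3.711+16.13)×2.0 = 19.84; P₂ = ½(16.13+22.87)×2.2 = 42.90; P_w = ½γ_w h₂² = 23.74.
Total = 19.84+42.90+23.74 = 86.48 kN/m.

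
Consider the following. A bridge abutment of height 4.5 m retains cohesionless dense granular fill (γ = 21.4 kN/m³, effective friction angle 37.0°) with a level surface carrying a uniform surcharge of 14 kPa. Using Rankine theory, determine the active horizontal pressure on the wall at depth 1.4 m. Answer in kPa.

K_a = (1 − sin φ)/(1 + sin φ) = 0.2486.
σ_v = γz + q = 21.4 × 1.4 + 14 = 43.96 kPa.
σ_h = K_a σ_v = 0.2486 × 43.96 = 10.93 kPa.

10.9 kPa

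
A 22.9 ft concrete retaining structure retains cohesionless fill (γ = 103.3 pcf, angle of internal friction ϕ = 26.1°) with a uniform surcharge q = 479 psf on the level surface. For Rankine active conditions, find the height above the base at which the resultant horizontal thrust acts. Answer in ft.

K_a = 0.3889.
Triangular part P₁ = ½K_aγH² = 10530 at H/3 = 7.633 ft; rectangular part P₂ = K_a q H = 4266 at H/2 = 11.45 ft.
ȳ = (P₁·7.633 + P₂·11.45)/(P₁+P₂) = 8.733 ft.

8.73 ft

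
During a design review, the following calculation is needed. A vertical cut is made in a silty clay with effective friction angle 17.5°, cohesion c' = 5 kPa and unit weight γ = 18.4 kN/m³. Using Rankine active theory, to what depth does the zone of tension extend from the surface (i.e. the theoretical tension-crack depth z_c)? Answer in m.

0.741 m

K_a = tan²(45° − 17.5°/2) = 0.5376; √K_a = 0.7332.
The active pressure is zero where K_a γ z = 2c√K_a, so z_c = 2c/(γ√K_a) = 2×5/(18.4×0.7332) = 0.7412 m.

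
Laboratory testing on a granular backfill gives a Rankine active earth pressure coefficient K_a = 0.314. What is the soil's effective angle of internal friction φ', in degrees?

31.5°

K_a = tan²(45° − φ/2) ⇒ 45° − φ/2 = arctan(√0.314) = 29.26°.
φ = 2(45° − 29.26°) = 31.47°.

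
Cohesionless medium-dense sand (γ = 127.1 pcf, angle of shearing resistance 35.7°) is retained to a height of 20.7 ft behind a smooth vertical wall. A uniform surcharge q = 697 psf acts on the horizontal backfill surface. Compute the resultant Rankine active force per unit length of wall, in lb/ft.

11000 lb/ft

K_a = tan²(45° − φ/2) = 0.2630.
Soil triangle: ½ K_a γ H² = 0.5×0.2630×127.1×20.7² = 7161 lb/ft.
Surcharge rectangle: K_a q H = 0.2630×697×20.7 = 3794 lb/ft.
Total = 7161 + 3794 = 10960 lb/ft.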